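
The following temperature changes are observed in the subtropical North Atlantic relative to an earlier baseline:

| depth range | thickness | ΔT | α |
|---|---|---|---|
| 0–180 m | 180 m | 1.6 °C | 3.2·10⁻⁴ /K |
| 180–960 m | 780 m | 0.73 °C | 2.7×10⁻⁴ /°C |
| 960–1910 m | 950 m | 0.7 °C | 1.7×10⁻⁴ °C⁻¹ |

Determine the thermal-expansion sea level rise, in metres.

3.2×10⁻⁴ × 1.6 × 180 = 0.09216 m
Layer 2: 780 × 2.7×10⁻⁴ × 0.73 = 0.153738 m
Layer 3: 1.7×10⁻⁴ × 0.7 × 950 = 0.11305 m
Δh = 0.09216 + 0.153738 + 0.11305 = 0.358948 m

0.359 m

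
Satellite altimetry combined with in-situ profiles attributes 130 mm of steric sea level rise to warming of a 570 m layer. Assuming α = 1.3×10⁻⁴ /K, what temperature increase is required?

ΔT = Δh/(αH) = 0.13 / (1.3×10⁻⁴ × 570) ≈ 1.754 K

ΔT ≈ 1.8 K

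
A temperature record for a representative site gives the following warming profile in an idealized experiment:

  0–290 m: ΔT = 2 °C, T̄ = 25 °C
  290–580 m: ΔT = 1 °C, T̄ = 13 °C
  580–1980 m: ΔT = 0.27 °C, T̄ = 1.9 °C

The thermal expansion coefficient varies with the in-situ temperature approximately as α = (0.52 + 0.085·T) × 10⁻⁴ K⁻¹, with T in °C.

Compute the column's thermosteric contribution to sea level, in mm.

Layer 1: α = (0.52 + 0.085×25)×10⁻⁴ = 2.645×10⁻⁴ K⁻¹
Layer 2: α = (0.52 + 0.085×13)×10⁻⁴ = 1.625×10⁻⁴ K⁻¹
Layer 3: α = (0.52 + 0.085×1.9)×10⁻⁴ = 0.6815×10⁻⁴ K⁻¹
Layer 1: 2 × 290 × 2.645×10⁻⁴ = 0.15341 m
290 × 1.625×10⁻⁴ × 1 = 0.047125 m
580–1980 m: 0.6815×10⁻⁴ × 0.27 × 1400 = 0.0257607 m
Δh = 0.15341 + 0.047125 + 0.0257607 = 0.2262957 m

Δh ≈ 226 mm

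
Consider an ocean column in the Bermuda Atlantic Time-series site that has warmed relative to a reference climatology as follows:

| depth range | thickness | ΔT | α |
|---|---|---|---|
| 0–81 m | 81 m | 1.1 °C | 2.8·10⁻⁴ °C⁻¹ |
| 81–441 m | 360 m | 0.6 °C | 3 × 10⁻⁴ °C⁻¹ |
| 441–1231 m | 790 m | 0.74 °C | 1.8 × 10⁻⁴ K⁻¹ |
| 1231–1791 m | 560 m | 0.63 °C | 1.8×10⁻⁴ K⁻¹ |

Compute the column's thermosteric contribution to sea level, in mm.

Layer 1: 1.1 × 81 × 2.8×10⁻⁴ = 0.024948 m
360 × 3×10⁻⁴ × 0.6 = 0.06480 m
Layer 3: 790 × 0.74 × 1.8×10⁻⁴ = 0.105228 m
1231–1791 m: 1.8×10⁻⁴ × 0.63 × 560 = 0.063504 m
Δh = 0.024948 + 0.06480 + 0.105228 + 0.063504 = 0.25848 m

Δh = 260 mm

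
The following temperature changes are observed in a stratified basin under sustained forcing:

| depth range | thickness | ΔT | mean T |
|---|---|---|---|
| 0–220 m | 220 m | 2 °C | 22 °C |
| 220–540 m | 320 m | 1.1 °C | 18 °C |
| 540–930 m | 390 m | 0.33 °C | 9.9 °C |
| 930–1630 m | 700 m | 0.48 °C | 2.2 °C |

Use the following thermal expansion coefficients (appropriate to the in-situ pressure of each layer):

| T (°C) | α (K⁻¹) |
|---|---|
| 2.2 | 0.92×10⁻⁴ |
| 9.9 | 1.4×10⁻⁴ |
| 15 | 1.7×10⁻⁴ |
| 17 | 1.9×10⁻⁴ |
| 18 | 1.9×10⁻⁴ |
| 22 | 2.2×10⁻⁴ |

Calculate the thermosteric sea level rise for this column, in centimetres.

Layer 1 at 22 °C → α = 2.2×10⁻⁴ K⁻¹
Layer 2 at 18 °C → α = 1.9×10⁻⁴ K⁻¹
Layer 3 at 9.9 °C → α = 1.4×10⁻⁴ K⁻¹
Layer 4 at 2.2 °C → α = 0.92×10⁻⁴ K⁻¹
220 × 2.2×10⁻⁴ × 2 = 0.09680 m
1.1 × 1.9×10⁻⁴ × 320 = 0.06688 m
540–930 m: 390 × 1.4×10⁻⁴ × 0.33 = 0.018018 m
Layer 4: 0.48 × 700 × 0.92×10⁻⁴ = 0.030912 m
Δh = 0.09680 + 0.06688 + 0.018018 + 0.030912 = 0.21261 m

Δh = 21.3 cm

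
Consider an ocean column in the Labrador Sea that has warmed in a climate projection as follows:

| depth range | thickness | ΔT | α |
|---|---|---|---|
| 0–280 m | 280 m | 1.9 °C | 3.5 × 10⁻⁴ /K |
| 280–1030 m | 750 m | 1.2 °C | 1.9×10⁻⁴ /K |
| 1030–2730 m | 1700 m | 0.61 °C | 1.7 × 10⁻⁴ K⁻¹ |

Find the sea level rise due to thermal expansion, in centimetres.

1.9 × 3.5×10⁻⁴ × 280 = 0.18620 m
Layer 2: 750 × 1.2 × 1.9×10⁻⁴ = 0.17100 m
0.61 × 1.7×10⁻⁴ × 1700 = 0.17629 m
Δh = 0.18620 + 0.17100 + 0.17629 = 0.53349 m

about 53.3 cm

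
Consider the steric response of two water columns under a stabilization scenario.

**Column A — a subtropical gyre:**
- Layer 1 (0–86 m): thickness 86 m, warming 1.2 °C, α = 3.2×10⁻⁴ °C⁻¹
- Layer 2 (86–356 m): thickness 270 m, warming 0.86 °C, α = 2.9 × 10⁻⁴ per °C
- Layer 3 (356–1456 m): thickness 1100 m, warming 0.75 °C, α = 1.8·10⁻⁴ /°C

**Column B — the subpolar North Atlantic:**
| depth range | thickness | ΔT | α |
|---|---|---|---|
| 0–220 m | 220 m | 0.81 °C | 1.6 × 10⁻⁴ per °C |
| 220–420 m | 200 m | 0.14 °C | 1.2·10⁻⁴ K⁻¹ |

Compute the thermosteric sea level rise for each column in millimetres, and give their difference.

A: 250 mm; B: 32 mm; difference 220 mm

A 0–86 m: 1.2 × 86 × 3.2×10⁻⁴ = 0.033024 m
A Layer 2: 270 × 2.9×10⁻⁴ × 0.86 = 0.067338 m
A 356–1456 m: 1100 × 1.8×10⁻⁴ × 0.75 = 0.14850 m
A total: 0.248862 m
B Layer 1: 0.81 × 1.6×10⁻⁴ × 220 = 0.028512 m
B Layer 2: 0.14 × 1.2×10⁻⁴ × 200 = 0.00336 m
B total: 0.031872 m
Difference: 0.248862 − 0.031872 = 0.21699 m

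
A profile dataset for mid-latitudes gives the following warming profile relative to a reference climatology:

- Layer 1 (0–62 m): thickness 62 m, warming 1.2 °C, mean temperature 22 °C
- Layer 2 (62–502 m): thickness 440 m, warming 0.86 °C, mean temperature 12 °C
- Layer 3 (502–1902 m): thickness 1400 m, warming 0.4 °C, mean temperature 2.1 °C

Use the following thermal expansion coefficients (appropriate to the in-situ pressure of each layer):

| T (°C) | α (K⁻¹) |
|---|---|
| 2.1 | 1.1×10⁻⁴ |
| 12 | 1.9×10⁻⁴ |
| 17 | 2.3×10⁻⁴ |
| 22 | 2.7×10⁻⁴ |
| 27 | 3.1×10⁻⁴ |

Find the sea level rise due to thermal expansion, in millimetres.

150 mm

Layer 1 at 22 °C → α = 2.7×10⁻⁴ K⁻¹
Layer 2 at 12 °C → α = 1.9×10⁻⁴ K⁻¹
Layer 3 at 2.1 °C → α = 1.1×10⁻⁴ K⁻¹
0–62 m: 2.7×10⁻⁴ × 62 × 1.2 = 0.020088 m
0.86 × 1.9×10⁻⁴ × 440 = 0.071896 m
502–1902 m: 1400 × 1.1×10⁻⁴ × 0.4 = 0.06160 m
Δh = 0.020088 + 0.071896 + 0.06160 = 0.153584 m ≈ 150 mm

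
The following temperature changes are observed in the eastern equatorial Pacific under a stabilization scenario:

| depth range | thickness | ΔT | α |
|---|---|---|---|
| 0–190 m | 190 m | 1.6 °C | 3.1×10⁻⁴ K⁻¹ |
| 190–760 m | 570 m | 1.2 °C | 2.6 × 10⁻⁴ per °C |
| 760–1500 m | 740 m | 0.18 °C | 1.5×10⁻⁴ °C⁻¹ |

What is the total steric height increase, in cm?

29.2 cm of thermosteric rise

3.1×10⁻⁴ × 1.6 × 190 = 0.09424 m
Layer 2: 1.2 × 570 × 2.6×10⁻⁴ = 0.17784 m
Layer 3: 740 × 1.5×10⁻⁴ × 0.18 = 0.01998 m
Δh = 0.09424 + 0.17784 + 0.01998 = 0.29206 m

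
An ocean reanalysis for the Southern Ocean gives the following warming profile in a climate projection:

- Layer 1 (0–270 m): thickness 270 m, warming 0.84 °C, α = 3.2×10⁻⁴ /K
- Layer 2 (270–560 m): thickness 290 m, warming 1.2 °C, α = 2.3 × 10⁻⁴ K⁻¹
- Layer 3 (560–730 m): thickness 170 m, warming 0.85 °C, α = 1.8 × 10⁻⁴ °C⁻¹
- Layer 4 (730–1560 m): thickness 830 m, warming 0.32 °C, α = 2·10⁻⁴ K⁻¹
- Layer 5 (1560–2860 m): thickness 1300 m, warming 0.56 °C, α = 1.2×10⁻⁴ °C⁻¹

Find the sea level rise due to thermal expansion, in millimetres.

319 mm of thermosteric rise

Layer 1: 270 × 0.84 × 3.2×10⁻⁴ = 0.072576 m
2.3×10⁻⁴ × 290 × 1.2 = 0.08004 m
170 × 1.8×10⁻⁴ × 0.85 = 0.02601 m
0.32 × 2×10⁻⁴ × 830 = 0.05312 m
Layer 5: 0.56 × 1300 × 1.2×10⁻⁴ = 0.08736 m
Δh = 0.072576 + 0.08004 + 0.02601 + 0.05312 + 0.08736 = 0.319106 m ≈ 319 mm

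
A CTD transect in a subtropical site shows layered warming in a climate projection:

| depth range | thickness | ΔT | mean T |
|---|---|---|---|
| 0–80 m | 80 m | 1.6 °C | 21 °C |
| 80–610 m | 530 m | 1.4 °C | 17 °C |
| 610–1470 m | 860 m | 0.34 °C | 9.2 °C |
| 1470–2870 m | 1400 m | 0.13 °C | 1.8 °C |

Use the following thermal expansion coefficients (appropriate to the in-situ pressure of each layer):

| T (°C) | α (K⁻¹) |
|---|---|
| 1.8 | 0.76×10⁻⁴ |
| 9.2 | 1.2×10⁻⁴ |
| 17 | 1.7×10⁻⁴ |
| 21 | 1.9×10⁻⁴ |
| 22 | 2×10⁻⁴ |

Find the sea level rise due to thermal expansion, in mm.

200 mm

Layer 1 at 21 °C → α = 1.9×10⁻⁴ K⁻¹
Layer 2 at 17 °C → α = 1.7×10⁻⁴ K⁻¹
Layer 3 at 9.2 °C → α = 1.2×10⁻⁴ K⁻¹
Layer 4 at 1.8 °C → α = 0.76×10⁻⁴ K⁻¹
1.9×10⁻⁴ × 80 × 1.6 = 0.02432 m
80–610 m: 1.4 × 530 × 1.7×10⁻⁴ = 0.12614 m
Layer 3: 860 × 1.2×10⁻⁴ × 0.34 = 0.035088 m
0.13 × 0.76×10⁻⁴ × 1400 = 0.013832 m
Δh = 0.02432 + 0.12614 + 0.035088 + 0.013832 = 0.19938 m ≈ 200 mm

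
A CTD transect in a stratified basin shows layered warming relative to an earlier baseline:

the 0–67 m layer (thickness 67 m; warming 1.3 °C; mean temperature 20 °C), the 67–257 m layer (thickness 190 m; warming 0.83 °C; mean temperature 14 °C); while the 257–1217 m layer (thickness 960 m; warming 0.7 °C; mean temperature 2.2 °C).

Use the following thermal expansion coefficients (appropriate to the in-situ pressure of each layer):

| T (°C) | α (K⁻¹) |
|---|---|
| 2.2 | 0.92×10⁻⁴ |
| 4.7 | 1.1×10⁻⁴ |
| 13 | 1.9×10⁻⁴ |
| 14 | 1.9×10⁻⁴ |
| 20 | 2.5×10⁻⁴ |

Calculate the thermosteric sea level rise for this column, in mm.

110 mm of thermosteric rise

Layer 1 at 20 °C → α = 2.5×10⁻⁴ K⁻¹
Layer 2 at 14 °C → α = 1.9×10⁻⁴ K⁻¹
Layer 3 at 2.2 °C → α = 0.92×10⁻⁴ K⁻¹
Layer 1: 2.5×10⁻⁴ × 1.3 × 67 = 0.021775 m
Layer 2: 1.9×10⁻⁴ × 190 × 0.83 = 0.029963 m
257–1217 m: 960 × 0.7 × 0.92×10⁻⁴ = 0.061824 m
Δh = 0.021775 + 0.029963 + 0.061824 = 0.113562 m ≈ 110 mm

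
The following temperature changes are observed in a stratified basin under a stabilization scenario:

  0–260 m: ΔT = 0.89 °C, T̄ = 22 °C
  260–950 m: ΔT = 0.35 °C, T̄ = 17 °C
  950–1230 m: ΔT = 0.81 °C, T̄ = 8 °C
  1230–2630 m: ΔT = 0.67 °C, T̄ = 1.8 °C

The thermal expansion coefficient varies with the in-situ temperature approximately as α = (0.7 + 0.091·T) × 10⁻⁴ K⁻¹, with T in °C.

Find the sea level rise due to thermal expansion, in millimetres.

230 mm

Layer 1: α = (0.7 + 0.091×22)×10⁻⁴ = 2.702×10⁻⁴ K⁻¹
Layer 2: α = (0.7 + 0.091×17)×10⁻⁴ = 2.247×10⁻⁴ K⁻¹
Layer 3: α = (0.7 + 0.091×8)×10⁻⁴ = 1.428×10⁻⁴ K⁻¹
Layer 4: α = (0.7 + 0.091×1.8)×10⁻⁴ = 0.8638×10⁻⁴ K⁻¹
0.89 × 260 × 2.702×10⁻⁴ = 0.06252428 m
0.35 × 2.247×10⁻⁴ × 690 = 0.05426505 m
950–1230 m: 0.81 × 1.428×10⁻⁴ × 280 = 0.03238704 m
1230–2630 m: 1400 × 0.67 × 0.8638×10⁻⁴ = 0.08102444 m
Δh = 0.06252428 + 0.05426505 + 0.03238704 + 0.08102444 = 0.23020081 m ≈ 230 mm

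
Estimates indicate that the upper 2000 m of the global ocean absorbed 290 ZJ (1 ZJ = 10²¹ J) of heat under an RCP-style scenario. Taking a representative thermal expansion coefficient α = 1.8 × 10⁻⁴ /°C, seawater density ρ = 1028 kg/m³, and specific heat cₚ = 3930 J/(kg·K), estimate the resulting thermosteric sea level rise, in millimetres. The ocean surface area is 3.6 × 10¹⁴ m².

35.9 mm of thermosteric rise

Per unit area: Q = 290×10²¹ / (3.6×10¹⁴) ≈ 8.056×10⁸ J/m²
Δh = αQ/(ρcₚ) = 1.8×10⁻⁴ × 8.056×10⁸ / (1028 × 3930) ≈ 0.035893 m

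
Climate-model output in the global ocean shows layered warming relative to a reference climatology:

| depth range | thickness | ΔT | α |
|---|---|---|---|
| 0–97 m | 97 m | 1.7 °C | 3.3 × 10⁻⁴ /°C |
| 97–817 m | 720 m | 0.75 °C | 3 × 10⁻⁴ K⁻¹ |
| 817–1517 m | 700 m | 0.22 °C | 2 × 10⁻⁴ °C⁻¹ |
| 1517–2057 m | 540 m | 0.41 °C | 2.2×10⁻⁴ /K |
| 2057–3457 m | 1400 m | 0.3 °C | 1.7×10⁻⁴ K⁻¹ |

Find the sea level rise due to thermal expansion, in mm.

Layer 1: 97 × 3.3×10⁻⁴ × 1.7 = 0.054417 m
Layer 2: 720 × 3×10⁻⁴ × 0.75 = 0.16200 m
0.22 × 700 × 2×10⁻⁴ = 0.03080 m
Layer 4: 2.2×10⁻⁴ × 0.41 × 540 = 0.048708 m
0.3 × 1400 × 1.7×10⁻⁴ = 0.07140 m
Δh = 0.054417 + 0.16200 + 0.03080 + 0.048708 + 0.07140 = 0.367325 m ≈ 370 mm

about 370 mm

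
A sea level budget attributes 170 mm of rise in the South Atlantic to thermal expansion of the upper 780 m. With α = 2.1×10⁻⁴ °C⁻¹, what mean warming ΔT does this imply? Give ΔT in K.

ΔT ≈ 1.0 K

ΔT = Δh/(αH) = 0.17 / (2.1×10⁻⁴ × 780) ≈ 1.038 K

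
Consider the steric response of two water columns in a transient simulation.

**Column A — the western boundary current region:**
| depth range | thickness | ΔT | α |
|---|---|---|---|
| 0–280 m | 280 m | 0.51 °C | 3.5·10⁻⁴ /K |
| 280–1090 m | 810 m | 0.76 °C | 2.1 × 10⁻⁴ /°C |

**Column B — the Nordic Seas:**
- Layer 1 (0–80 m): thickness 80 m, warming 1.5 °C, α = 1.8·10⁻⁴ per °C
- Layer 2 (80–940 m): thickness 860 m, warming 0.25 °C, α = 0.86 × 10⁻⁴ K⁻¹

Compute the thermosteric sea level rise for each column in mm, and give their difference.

Δh_A ≈ 180 mm, Δh_B ≈ 40 mm; difference ≈ 140 mm

A Layer 1: 3.5×10⁻⁴ × 0.51 × 280 = 0.04998 m
A Layer 2: 2.1×10⁻⁴ × 0.76 × 810 = 0.129276 m
A total: 0.179256 m
B 1.8×10⁻⁴ × 1.5 × 80 = 0.02160 m
B 80–940 m: 0.86×10⁻⁴ × 860 × 0.25 = 0.01849 m
B total: 0.04009 m
Difference: 0.179256 − 0.04009 = 0.139166 m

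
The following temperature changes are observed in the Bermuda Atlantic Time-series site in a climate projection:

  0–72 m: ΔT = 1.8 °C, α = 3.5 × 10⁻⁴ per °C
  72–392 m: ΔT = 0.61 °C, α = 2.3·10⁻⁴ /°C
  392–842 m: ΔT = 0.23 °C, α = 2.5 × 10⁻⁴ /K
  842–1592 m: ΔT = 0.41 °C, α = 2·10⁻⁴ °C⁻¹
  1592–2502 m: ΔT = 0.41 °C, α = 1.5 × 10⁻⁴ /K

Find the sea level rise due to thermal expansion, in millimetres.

Δh = 234 mm

Layer 1: 72 × 1.8 × 3.5×10⁻⁴ = 0.04536 m
72–392 m: 0.61 × 2.3×10⁻⁴ × 320 = 0.044896 m
Layer 3: 450 × 0.23 × 2.5×10⁻⁴ = 0.025875 m
Layer 4: 750 × 2×10⁻⁴ × 0.41 = 0.06150 m
Layer 5: 0.41 × 910 × 1.5×10⁻⁴ = 0.055965 m
Δh = 0.04536 + 0.044896 + 0.025875 + 0.06150 + 0.055965 = 0.233596 m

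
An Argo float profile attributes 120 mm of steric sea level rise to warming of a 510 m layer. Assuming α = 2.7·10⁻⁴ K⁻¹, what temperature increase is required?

0.87 °C

ΔT = Δh/(αH) = 0.12 / (2.7×10⁻⁴ × 510) ≈ 0.8715 °C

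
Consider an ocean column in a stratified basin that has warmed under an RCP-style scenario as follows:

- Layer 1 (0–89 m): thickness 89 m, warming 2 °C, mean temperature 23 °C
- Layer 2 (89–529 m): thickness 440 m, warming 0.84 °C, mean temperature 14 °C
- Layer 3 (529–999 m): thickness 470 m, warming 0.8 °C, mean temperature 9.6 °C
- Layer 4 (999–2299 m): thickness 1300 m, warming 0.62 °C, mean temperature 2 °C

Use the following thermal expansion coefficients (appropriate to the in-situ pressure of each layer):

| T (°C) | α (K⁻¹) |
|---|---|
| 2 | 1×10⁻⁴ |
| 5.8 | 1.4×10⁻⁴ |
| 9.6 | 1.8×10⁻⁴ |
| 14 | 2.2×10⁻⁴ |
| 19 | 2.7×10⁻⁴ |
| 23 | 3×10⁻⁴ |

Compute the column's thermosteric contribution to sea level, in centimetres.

Layer 1 at 23 °C → α = 3×10⁻⁴ K⁻¹
Layer 2 at 14 °C → α = 2.2×10⁻⁴ K⁻¹
Layer 3 at 9.6 °C → α = 1.8×10⁻⁴ K⁻¹
Layer 4 at 2 °C → α = 1×10⁻⁴ K⁻¹
Layer 1: 3×10⁻⁴ × 89 × 2 = 0.05340 m
Layer 2: 0.84 × 440 × 2.2×10⁻⁴ = 0.081312 m
529–999 m: 470 × 0.8 × 1.8×10⁻⁴ = 0.06768 m
Layer 4: 0.62 × 1×10⁻⁴ × 1300 = 0.08060 m
Δh = 0.05340 + 0.081312 + 0.06768 + 0.08060 = 0.282992 m ≈ 28 cm

28 cm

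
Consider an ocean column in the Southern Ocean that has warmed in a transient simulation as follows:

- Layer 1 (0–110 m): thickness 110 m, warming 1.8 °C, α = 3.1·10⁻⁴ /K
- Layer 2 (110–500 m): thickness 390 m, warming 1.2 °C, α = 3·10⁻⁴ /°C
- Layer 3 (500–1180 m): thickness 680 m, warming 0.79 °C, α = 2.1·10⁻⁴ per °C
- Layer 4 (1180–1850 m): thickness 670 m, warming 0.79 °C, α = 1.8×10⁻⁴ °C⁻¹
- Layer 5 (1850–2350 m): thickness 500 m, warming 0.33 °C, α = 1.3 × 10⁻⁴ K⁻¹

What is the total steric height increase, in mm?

Layer 1: 1.8 × 110 × 3.1×10⁻⁴ = 0.06138 m
Layer 2: 3×10⁻⁴ × 1.2 × 390 = 0.14040 m
680 × 2.1×10⁻⁴ × 0.79 = 0.112812 m
Layer 4: 0.79 × 670 × 1.8×10⁻⁴ = 0.095274 m
Layer 5: 500 × 0.33 × 1.3×10⁻⁴ = 0.02145 m
Δh = 0.06138 + 0.14040 + 0.112812 + 0.095274 + 0.02145 = 0.431316 m ≈ 430 mm

about 430 mm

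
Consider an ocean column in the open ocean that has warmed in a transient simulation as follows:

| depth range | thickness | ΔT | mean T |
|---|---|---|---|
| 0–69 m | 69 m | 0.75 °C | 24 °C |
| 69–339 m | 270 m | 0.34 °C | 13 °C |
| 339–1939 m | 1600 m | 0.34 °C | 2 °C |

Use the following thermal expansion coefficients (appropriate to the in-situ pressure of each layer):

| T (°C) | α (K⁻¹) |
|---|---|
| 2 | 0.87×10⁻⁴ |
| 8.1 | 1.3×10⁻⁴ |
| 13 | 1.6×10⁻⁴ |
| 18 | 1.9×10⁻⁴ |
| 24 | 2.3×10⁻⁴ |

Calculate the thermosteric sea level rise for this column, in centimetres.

7.4 cm

Layer 1 at 24 °C → α = 2.3×10⁻⁴ K⁻¹
Layer 2 at 13 °C → α = 1.6×10⁻⁴ K⁻¹
Layer 3 at 2 °C → α = 0.87×10⁻⁴ K⁻¹
0.75 × 69 × 2.3×10⁻⁴ = 0.0119025 m
270 × 1.6×10⁻⁴ × 0.34 = 0.014688 m
1600 × 0.34 × 0.87×10⁻⁴ = 0.047328 m
Δh = 0.0119025 + 0.014688 + 0.047328 = 0.0739185 m ≈ 7.4 cm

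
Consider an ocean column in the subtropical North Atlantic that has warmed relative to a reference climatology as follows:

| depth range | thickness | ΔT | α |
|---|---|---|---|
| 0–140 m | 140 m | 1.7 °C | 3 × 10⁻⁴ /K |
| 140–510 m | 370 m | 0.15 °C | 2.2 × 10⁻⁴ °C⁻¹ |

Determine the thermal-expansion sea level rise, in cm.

Layer 1: 140 × 3×10⁻⁴ × 1.7 = 0.07140 m
Layer 2: 0.15 × 370 × 2.2×10⁻⁴ = 0.01221 m
Δh = 0.07140 + 0.01221 = 0.08361 m ≈ 8.4 cm

Δh = 8.4 cm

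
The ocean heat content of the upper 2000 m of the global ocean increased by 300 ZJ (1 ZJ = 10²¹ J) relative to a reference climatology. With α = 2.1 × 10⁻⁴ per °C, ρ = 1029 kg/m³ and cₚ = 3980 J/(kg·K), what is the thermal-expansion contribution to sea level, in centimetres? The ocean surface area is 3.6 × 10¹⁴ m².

Per unit area: Q = 300×10²¹ / (3.6×10¹⁴) ≈ 8.333×10⁸ J/m²
Δh = αQ/(ρcₚ) = 2.1×10⁻⁴ × 8.333×10⁸ / (1029 × 3980) ≈ 0.042729 m

Δh = 4.27 cm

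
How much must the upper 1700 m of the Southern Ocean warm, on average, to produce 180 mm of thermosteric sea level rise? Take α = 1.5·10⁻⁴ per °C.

ΔT = Δh/(αH) = 0.18 / (1.5×10⁻⁴ × 1700) ≈ 0.7059 °C

about 0.71 °C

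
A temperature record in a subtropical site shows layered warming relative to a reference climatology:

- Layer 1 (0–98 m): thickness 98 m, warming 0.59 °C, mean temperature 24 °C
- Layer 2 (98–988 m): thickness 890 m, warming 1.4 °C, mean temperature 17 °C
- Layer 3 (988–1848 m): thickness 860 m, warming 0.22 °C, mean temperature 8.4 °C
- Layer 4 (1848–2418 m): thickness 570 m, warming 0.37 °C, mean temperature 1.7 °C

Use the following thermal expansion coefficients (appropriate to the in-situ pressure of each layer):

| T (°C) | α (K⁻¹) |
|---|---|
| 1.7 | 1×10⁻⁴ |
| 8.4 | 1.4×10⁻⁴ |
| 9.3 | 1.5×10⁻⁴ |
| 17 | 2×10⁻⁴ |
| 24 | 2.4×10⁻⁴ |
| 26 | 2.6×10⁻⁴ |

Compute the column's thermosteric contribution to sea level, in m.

about 0.31 m

Layer 1 at 24 °C → α = 2.4×10⁻⁴ K⁻¹
Layer 2 at 17 °C → α = 2×10⁻⁴ K⁻¹
Layer 3 at 8.4 °C → α = 1.4×10⁻⁴ K⁻¹
Layer 4 at 1.7 °C → α = 1×10⁻⁴ K⁻¹
0–98 m: 0.59 × 2.4×10⁻⁴ × 98 = 0.0138768 m
98–988 m: 1.4 × 890 × 2×10⁻⁴ = 0.24920 m
988–1848 m: 860 × 1.4×10⁻⁴ × 0.22 = 0.026488 m
Layer 4: 0.37 × 1×10⁻⁴ × 570 = 0.02109 m
Δh = 0.0138768 + 0.24920 + 0.026488 + 0.02109 = 0.3106548 m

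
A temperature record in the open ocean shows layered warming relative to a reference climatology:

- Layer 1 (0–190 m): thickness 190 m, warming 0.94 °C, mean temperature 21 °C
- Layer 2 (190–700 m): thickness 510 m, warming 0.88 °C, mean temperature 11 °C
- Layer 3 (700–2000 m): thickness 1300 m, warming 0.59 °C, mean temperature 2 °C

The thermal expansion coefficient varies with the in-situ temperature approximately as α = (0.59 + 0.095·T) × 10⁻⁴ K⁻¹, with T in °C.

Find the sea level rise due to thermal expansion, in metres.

Δh = 0.179 m

Layer 1: α = (0.59 + 0.095×21)×10⁻⁴ = 2.585×10⁻⁴ K⁻¹
Layer 2: α = (0.59 + 0.095×11)×10⁻⁴ = 1.635×10⁻⁴ K⁻¹
Layer 3: α = (0.59 + 0.095×2)×10⁻⁴ = 0.78×10⁻⁴ K⁻¹
2.585×10⁻⁴ × 190 × 0.94 = 0.0461681 m
190–700 m: 510 × 0.88 × 1.635×10⁻⁴ = 0.0733788 m
1300 × 0.78×10⁻⁴ × 0.59 = 0.059826 m
Δh = 0.0461681 + 0.0733788 + 0.059826 = 0.1793729 m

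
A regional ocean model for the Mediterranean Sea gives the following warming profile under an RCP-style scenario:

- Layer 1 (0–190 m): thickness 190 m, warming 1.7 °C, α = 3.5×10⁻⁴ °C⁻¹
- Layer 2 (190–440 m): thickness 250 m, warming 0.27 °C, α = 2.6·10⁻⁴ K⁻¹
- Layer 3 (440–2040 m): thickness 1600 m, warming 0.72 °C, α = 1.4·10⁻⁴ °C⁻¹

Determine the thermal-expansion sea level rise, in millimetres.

0–190 m: 190 × 1.7 × 3.5×10⁻⁴ = 0.11305 m
Layer 2: 2.6×10⁻⁴ × 0.27 × 250 = 0.01755 m
Layer 3: 1.4×10⁻⁴ × 1600 × 0.72 = 0.16128 m
Δh = 0.11305 + 0.01755 + 0.16128 = 0.29188 m

292 mm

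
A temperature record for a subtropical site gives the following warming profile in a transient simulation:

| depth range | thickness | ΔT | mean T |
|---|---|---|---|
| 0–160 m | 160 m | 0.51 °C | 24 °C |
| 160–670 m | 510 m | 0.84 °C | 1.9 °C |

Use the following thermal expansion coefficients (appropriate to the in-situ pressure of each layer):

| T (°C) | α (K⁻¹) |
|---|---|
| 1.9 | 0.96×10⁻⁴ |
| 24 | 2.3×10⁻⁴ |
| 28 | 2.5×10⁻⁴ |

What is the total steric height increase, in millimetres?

Δh = 60 mm

Layer 1 at 24 °C → α = 2.3×10⁻⁴ K⁻¹
Layer 2 at 1.9 °C → α = 0.96×10⁻⁴ K⁻¹
Layer 1: 160 × 2.3×10⁻⁴ × 0.51 = 0.018768 m
0.96×10⁻⁴ × 510 × 0.84 = 0.0411264 m
Δh = 0.018768 + 0.0411264 = 0.0598944 m ≈ 60 mm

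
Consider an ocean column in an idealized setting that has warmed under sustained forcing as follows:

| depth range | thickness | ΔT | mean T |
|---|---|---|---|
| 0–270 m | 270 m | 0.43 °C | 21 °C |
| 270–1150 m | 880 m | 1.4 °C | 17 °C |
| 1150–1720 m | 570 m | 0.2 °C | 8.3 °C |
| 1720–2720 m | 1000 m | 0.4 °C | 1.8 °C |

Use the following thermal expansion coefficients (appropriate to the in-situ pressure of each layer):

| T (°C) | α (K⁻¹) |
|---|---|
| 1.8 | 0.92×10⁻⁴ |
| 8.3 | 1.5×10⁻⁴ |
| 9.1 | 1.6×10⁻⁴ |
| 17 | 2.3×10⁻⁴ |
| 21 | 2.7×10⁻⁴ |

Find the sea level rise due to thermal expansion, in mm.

Δh = 369 mm

Layer 1 at 21 °C → α = 2.7×10⁻⁴ K⁻¹
Layer 2 at 17 °C → α = 2.3×10⁻⁴ K⁻¹
Layer 3 at 8.3 °C → α = 1.5×10⁻⁴ K⁻¹
Layer 4 at 1.8 °C → α = 0.92×10⁻⁴ K⁻¹
Layer 1: 270 × 0.43 × 2.7×10⁻⁴ = 0.031347 m
Layer 2: 2.3×10⁻⁴ × 1.4 × 880 = 0.28336 m
Layer 3: 0.2 × 1.5×10⁻⁴ × 570 = 0.01710 m
1720–2720 m: 1000 × 0.92×10⁻⁴ × 0.4 = 0.03680 m
Δh = 0.031347 + 0.28336 + 0.01710 + 0.03680 = 0.368607 m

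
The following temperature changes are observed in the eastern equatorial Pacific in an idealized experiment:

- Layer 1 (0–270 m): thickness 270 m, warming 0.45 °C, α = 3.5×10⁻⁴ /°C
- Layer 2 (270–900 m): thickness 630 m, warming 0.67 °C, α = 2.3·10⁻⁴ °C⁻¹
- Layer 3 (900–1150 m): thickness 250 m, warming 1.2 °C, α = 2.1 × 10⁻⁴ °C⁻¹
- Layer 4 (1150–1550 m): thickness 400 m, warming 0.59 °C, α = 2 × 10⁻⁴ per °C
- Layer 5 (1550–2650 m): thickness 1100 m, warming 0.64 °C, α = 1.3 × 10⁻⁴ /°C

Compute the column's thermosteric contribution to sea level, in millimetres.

about 341 mm

0.45 × 3.5×10⁻⁴ × 270 = 0.042525 m
270–900 m: 2.3×10⁻⁴ × 630 × 0.67 = 0.097083 m
2.1×10⁻⁴ × 250 × 1.2 = 0.06300 m
Layer 4: 400 × 2×10⁻⁴ × 0.59 = 0.04720 m
Layer 5: 1100 × 0.64 × 1.3×10⁻⁴ = 0.09152 m
Δh = 0.042525 + 0.097083 + 0.06300 + 0.04720 + 0.09152 = 0.341328 m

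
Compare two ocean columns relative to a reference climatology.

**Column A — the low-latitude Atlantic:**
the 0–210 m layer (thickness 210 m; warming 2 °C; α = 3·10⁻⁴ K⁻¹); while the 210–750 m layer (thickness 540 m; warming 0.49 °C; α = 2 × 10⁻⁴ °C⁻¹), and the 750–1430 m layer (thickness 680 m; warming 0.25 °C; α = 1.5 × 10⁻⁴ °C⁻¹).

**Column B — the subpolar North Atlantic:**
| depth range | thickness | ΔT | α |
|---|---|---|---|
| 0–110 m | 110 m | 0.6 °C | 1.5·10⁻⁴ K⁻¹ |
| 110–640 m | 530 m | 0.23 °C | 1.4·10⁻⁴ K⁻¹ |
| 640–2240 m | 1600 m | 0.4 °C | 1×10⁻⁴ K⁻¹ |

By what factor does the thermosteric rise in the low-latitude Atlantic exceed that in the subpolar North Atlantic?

2.25

A 3×10⁻⁴ × 210 × 2 = 0.12600 m
A Layer 2: 2×10⁻⁴ × 540 × 0.49 = 0.05292 m
A 750–1430 m: 1.5×10⁻⁴ × 680 × 0.25 = 0.02550 m
A total: 0.20442 m
B 1.5×10⁻⁴ × 0.6 × 110 = 0.00990 m
B Layer 2: 530 × 0.23 × 1.4×10⁻⁴ = 0.017066 m
B 640–2240 m: 0.4 × 1×10⁻⁴ × 1600 = 0.06400 m
B total: 0.090966 m
Ratio: 0.20442 / 0.090966 ≈ 2.247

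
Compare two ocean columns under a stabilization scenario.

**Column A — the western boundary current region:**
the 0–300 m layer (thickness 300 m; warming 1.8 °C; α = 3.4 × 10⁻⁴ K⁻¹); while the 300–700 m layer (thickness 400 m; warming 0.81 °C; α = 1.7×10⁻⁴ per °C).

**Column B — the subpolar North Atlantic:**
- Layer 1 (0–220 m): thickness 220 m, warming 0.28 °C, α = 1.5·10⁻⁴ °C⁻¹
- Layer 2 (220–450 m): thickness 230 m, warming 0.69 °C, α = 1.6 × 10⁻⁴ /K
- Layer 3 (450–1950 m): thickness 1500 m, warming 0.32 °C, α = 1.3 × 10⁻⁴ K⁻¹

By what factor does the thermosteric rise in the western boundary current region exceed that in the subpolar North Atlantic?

A 0–300 m: 300 × 3.4×10⁻⁴ × 1.8 = 0.18360 m
A 0.81 × 400 × 1.7×10⁻⁴ = 0.05508 m
A total: 0.23868 m
B 0–220 m: 0.28 × 1.5×10⁻⁴ × 220 = 0.00924 m
B 220–450 m: 1.6×10⁻⁴ × 0.69 × 230 = 0.025392 m
B 450–1950 m: 1500 × 0.32 × 1.3×10⁻⁴ = 0.06240 m
B total: 0.097032 m
Ratio: 0.23868 / 0.097032 ≈ 2.460

a factor of 2.5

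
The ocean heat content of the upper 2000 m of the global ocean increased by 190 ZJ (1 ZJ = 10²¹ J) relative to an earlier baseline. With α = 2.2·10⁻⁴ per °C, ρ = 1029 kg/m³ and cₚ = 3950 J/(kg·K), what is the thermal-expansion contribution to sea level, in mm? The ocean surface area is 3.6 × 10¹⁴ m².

Per unit area: Q = 190×10²¹ / (3.6×10¹⁴) ≈ 5.278×10⁸ J/m²
Δh = αQ/(ρcₚ) = 2.2×10⁻⁴ × 5.278×10⁸ / (1029 × 3950) ≈ 0.028568 m

Δh ≈ 28.6 mm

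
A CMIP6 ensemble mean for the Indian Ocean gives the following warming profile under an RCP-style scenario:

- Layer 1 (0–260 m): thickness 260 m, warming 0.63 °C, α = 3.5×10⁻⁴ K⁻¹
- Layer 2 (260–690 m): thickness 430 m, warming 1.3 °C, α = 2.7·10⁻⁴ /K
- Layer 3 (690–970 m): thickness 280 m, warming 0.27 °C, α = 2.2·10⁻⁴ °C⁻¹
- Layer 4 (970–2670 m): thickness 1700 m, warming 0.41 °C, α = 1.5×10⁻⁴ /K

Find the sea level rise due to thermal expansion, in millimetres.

Δh ≈ 329 mm

Layer 1: 0.63 × 260 × 3.5×10⁻⁴ = 0.05733 m
260–690 m: 2.7×10⁻⁴ × 430 × 1.3 = 0.15093 m
690–970 m: 280 × 0.27 × 2.2×10⁻⁴ = 0.016632 m
970–2670 m: 1700 × 1.5×10⁻⁴ × 0.41 = 0.10455 m
Δh = 0.05733 + 0.15093 + 0.016632 + 0.10455 = 0.329442 m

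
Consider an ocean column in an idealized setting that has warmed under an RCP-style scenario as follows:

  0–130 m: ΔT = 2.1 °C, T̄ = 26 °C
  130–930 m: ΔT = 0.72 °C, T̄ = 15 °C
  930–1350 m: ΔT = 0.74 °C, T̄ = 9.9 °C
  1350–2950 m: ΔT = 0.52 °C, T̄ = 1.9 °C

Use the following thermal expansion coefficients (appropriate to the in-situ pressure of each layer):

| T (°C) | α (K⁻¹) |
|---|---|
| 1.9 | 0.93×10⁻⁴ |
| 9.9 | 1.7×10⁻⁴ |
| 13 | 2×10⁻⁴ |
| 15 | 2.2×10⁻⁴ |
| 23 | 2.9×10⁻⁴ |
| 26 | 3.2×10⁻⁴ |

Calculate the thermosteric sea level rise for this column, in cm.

about 34 cm

Layer 1 at 26 °C → α = 3.2×10⁻⁴ K⁻¹
Layer 2 at 15 °C → α = 2.2×10⁻⁴ K⁻¹
Layer 3 at 9.9 °C → α = 1.7×10⁻⁴ K⁻¹
Layer 4 at 1.9 °C → α = 0.93×10⁻⁴ K⁻¹
Layer 1: 3.2×10⁻⁴ × 2.1 × 130 = 0.08736 m
0.72 × 800 × 2.2×10⁻⁴ = 0.12672 m
Layer 3: 1.7×10⁻⁴ × 420 × 0.74 = 0.052836 m
Layer 4: 0.52 × 1600 × 0.93×10⁻⁴ = 0.077376 m
Δh = 0.08736 + 0.12672 + 0.052836 + 0.077376 = 0.344292 m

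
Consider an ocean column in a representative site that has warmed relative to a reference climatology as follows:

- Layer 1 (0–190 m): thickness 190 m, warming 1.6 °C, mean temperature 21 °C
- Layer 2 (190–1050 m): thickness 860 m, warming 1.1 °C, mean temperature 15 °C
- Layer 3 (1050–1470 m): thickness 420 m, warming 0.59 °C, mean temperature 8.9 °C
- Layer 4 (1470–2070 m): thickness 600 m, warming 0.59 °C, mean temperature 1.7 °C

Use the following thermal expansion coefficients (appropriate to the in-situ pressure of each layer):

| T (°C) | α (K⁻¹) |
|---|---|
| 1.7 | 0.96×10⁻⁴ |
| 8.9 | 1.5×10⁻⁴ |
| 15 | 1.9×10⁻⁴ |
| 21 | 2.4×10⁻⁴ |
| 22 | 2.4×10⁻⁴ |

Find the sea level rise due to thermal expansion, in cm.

Layer 1 at 21 °C → α = 2.4×10⁻⁴ K⁻¹
Layer 2 at 15 °C → α = 1.9×10⁻⁴ K⁻¹
Layer 3 at 8.9 °C → α = 1.5×10⁻⁴ K⁻¹
Layer 4 at 1.7 °C → α = 0.96×10⁻⁴ K⁻¹
0–190 m: 2.4×10⁻⁴ × 1.6 × 190 = 0.07296 m
Layer 2: 1.9×10⁻⁴ × 1.1 × 860 = 0.17974 m
Layer 3: 0.59 × 420 × 1.5×10⁻⁴ = 0.03717 m
600 × 0.96×10⁻⁴ × 0.59 = 0.033984 m
Δh = 0.07296 + 0.17974 + 0.03717 + 0.033984 = 0.323854 m

32.4 cm of thermosteric rise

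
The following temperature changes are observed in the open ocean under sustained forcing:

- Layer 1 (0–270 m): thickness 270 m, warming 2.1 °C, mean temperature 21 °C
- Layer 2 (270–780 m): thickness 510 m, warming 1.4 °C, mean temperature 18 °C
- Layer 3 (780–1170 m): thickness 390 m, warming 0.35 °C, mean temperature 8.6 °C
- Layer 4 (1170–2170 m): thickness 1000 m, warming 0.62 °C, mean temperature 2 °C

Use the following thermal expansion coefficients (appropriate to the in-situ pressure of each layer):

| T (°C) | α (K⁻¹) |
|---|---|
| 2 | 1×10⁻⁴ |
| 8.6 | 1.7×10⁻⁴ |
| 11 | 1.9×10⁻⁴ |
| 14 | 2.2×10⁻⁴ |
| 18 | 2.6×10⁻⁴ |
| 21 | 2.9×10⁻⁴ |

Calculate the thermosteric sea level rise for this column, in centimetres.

Δh ≈ 43.5 cm

Layer 1 at 21 °C → α = 2.9×10⁻⁴ K⁻¹
Layer 2 at 18 °C → α = 2.6×10⁻⁴ K⁻¹
Layer 3 at 8.6 °C → α = 1.7×10⁻⁴ K⁻¹
Layer 4 at 2 °C → α = 1×10⁻⁴ K⁻¹
Layer 1: 2.1 × 2.9×10⁻⁴ × 270 = 0.16443 m
2.6×10⁻⁴ × 1.4 × 510 = 0.18564 m
0.35 × 1.7×10⁻⁴ × 390 = 0.023205 m
Layer 4: 1×10⁻⁴ × 0.62 × 1000 = 0.06200 m
Δh = 0.16443 + 0.18564 + 0.023205 + 0.06200 = 0.435275 m ≈ 43.5 cm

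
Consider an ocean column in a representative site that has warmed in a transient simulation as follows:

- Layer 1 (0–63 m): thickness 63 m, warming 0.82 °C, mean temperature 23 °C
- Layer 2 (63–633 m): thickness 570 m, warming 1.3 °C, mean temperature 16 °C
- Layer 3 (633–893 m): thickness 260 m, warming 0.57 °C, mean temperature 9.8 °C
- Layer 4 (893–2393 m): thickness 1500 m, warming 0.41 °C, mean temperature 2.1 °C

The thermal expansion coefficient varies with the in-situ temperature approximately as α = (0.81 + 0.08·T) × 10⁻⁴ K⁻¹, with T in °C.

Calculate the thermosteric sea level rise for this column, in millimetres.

252 mm

Layer 1: α = (0.81 + 0.08×23)×10⁻⁴ = 2.65×10⁻⁴ K⁻¹
Layer 2: α = (0.81 + 0.08×16)×10⁻⁴ = 2.09×10⁻⁴ K⁻¹
Layer 3: α = (0.81 + 0.08×9.8)×10⁻⁴ = 1.594×10⁻⁴ K⁻¹
Layer 4: α = (0.81 + 0.08×2.1)×10⁻⁴ = 0.978×10⁻⁴ K⁻¹
0–63 m: 2.65×10⁻⁴ × 0.82 × 63 = 0.0136899 m
63–633 m: 570 × 2.09×10⁻⁴ × 1.3 = 0.154869 m
Layer 3: 0.57 × 1.594×10⁻⁴ × 260 = 0.02362308 m
0.41 × 1500 × 0.978×10⁻⁴ = 0.060147 m
Δh = 0.0136899 + 0.154869 + 0.02362308 + 0.060147 = 0.25232898 m ≈ 252 mm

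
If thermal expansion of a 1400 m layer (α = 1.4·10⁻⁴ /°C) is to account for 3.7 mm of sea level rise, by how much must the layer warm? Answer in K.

ΔT = Δh/(αH) = 0.0037 / (1.4×10⁻⁴ × 1400) ≈ 0.01888 K

0.019 K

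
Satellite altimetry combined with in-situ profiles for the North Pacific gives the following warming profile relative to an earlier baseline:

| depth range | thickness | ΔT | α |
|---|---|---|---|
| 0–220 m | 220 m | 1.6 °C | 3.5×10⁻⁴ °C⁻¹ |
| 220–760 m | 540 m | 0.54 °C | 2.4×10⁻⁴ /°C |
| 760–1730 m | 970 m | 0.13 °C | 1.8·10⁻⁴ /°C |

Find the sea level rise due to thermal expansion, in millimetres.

0–220 m: 3.5×10⁻⁴ × 220 × 1.6 = 0.12320 m
220–760 m: 0.54 × 540 × 2.4×10⁻⁴ = 0.069984 m
Layer 3: 1.8×10⁻⁴ × 0.13 × 970 = 0.022698 m
Δh = 0.12320 + 0.069984 + 0.022698 = 0.215882 m

about 216 mm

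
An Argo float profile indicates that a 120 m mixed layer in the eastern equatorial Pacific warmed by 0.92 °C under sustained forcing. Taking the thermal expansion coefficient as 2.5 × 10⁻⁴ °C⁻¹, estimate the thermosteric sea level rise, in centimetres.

Δh ≈ 2.76 cm

Δh = αΔT·H = 2.5×10⁻⁴ × 0.92 × 120 = 0.02760 m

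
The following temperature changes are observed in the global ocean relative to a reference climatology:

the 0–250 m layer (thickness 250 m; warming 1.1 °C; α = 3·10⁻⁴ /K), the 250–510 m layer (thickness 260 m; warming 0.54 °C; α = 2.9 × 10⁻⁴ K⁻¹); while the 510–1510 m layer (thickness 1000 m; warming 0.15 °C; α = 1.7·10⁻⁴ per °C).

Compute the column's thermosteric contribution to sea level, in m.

Δh = 0.149 m

0–250 m: 250 × 3×10⁻⁴ × 1.1 = 0.08250 m
Layer 2: 0.54 × 2.9×10⁻⁴ × 260 = 0.040716 m
Layer 3: 1000 × 0.15 × 1.7×10⁻⁴ = 0.02550 m
Δh = 0.08250 + 0.040716 + 0.02550 = 0.148716 m ≈ 0.149 m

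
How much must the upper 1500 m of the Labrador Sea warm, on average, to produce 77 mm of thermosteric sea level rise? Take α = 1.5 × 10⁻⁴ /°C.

ΔT ≈ 0.342 K

ΔT = Δh/(αH) = 0.077 / (1.5×10⁻⁴ × 1500) ≈ 0.3422 K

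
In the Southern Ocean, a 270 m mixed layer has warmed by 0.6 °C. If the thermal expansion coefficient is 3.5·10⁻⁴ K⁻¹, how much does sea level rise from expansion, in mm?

Δh = αΔT·H = 3.5×10⁻⁴ × 0.6 × 270 = 0.05670 m

Δh = 56.7 mm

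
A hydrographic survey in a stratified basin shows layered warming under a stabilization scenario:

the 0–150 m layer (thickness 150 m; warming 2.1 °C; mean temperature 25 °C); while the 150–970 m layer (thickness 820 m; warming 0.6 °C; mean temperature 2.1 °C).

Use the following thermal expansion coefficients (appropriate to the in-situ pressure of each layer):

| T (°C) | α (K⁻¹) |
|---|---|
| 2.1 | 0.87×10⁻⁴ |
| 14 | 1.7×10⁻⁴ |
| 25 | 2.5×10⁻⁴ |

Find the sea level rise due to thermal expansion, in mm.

Layer 1 at 25 °C → α = 2.5×10⁻⁴ K⁻¹
Layer 2 at 2.1 °C → α = 0.87×10⁻⁴ K⁻¹
Layer 1: 150 × 2.1 × 2.5×10⁻⁴ = 0.07875 m
Layer 2: 0.87×10⁻⁴ × 0.6 × 820 = 0.042804 m
Δh = 0.07875 + 0.042804 = 0.121554 m ≈ 120 mm

120 mm of thermosteric rise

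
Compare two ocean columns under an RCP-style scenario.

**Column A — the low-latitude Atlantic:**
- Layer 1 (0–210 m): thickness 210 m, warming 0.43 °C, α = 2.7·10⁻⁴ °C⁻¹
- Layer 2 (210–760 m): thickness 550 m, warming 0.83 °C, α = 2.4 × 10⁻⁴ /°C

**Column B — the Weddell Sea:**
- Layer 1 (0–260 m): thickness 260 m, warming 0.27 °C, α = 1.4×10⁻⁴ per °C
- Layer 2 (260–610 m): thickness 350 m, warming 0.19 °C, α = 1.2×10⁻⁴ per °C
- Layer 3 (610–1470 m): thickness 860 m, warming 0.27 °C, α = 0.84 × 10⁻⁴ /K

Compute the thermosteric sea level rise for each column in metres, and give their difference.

A Layer 1: 210 × 0.43 × 2.7×10⁻⁴ = 0.024381 m
A Layer 2: 0.83 × 2.4×10⁻⁴ × 550 = 0.10956 m
A total: 0.133941 m
B 0.27 × 260 × 1.4×10⁻⁴ = 0.009828 m
B 260–610 m: 1.2×10⁻⁴ × 350 × 0.19 = 0.00798 m
B 0.84×10⁻⁴ × 0.27 × 860 = 0.0195048 m
B total: 0.0373128 m
Difference: 0.133941 − 0.0373128 = 0.0966282 m

Δh_A ≈ 0.134 m, Δh_B ≈ 0.0373 m; difference ≈ 0.0966 m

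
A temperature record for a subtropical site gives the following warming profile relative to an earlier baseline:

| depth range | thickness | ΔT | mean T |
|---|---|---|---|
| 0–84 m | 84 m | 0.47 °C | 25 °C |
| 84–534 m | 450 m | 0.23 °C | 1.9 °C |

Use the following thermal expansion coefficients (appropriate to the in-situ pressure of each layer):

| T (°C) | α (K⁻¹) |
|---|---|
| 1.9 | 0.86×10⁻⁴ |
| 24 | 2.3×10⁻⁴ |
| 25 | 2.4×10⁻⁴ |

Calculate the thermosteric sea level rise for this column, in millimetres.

Δh = 18 mm

Layer 1 at 25 °C → α = 2.4×10⁻⁴ K⁻¹
Layer 2 at 1.9 °C → α = 0.86×10⁻⁴ K⁻¹
84 × 0.47 × 2.4×10⁻⁴ = 0.0094752 m
450 × 0.86×10⁻⁴ × 0.23 = 0.008901 m
Δh = 0.0094752 + 0.008901 = 0.0183762 m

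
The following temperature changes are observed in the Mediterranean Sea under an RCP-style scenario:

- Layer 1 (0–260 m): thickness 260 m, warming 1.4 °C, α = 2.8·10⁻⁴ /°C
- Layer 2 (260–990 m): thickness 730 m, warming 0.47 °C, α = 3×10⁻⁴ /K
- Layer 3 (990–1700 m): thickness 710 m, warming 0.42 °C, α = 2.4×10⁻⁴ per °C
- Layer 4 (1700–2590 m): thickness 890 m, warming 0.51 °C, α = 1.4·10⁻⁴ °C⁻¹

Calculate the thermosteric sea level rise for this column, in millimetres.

0–260 m: 260 × 1.4 × 2.8×10⁻⁴ = 0.10192 m
3×10⁻⁴ × 730 × 0.47 = 0.10293 m
990–1700 m: 2.4×10⁻⁴ × 0.42 × 710 = 0.071568 m
1.4×10⁻⁴ × 0.51 × 890 = 0.063546 m
Δh = 0.10192 + 0.10293 + 0.071568 + 0.063546 = 0.339964 m ≈ 340 mm

Δh ≈ 340 mm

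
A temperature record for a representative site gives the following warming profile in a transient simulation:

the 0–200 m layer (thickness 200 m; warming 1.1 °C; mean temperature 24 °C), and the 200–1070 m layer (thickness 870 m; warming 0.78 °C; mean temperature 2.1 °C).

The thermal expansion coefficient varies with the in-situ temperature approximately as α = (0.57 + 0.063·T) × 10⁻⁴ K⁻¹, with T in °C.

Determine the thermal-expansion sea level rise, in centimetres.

Δh ≈ 9.35 cm

Layer 1: α = (0.57 + 0.063×24)×10⁻⁴ = 2.082×10⁻⁴ K⁻¹
Layer 2: α = (0.57 + 0.063×2.1)×10⁻⁴ = 0.7023×10⁻⁴ K⁻¹
0–200 m: 200 × 2.082×10⁻⁴ × 1.1 = 0.045804 m
Layer 2: 0.78 × 870 × 0.7023×10⁻⁴ = 0.047658078 m
Δh = 0.045804 + 0.047658078 = 0.093462078 m ≈ 9.35 cm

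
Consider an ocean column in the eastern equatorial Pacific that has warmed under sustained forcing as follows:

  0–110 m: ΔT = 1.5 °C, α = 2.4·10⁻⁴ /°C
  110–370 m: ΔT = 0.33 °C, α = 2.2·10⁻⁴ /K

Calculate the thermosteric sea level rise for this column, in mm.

58.5 mm

0–110 m: 2.4×10⁻⁴ × 1.5 × 110 = 0.03960 m
110–370 m: 2.2×10⁻⁴ × 0.33 × 260 = 0.018876 m
Δh = 0.03960 + 0.018876 = 0.058476 m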